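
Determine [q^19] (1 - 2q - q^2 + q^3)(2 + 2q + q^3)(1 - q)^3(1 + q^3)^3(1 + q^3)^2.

-49

(1 - 2q - q^2 + q^3) has coefficients 1,-2,-1,1 for degrees 0…3.
(2 + 2q + q^3) has coefficients 2,2,0,1,0,0,0,0,0,0,0,0,0,0,0,0,0,0,0,0 for degrees 0…19.
Multiplying by (1 - q)^3 gives running coefficients 2,-4,0,5,-5,3,-1,0,0,0,0,0,0,0,0,0,0,0,0,0 for degrees 0…19.
Multiplying by (1 + q^3)^3 gives running coefficients 2,-4,0,11,-17,3,20,-27,9,14,-19,9,2,-5,3,-1,0,0,0,0 for degrees 0…19.
Finally multiplying by (1 + q^3)^2, the product of all factors after the first has coefficients 2,-4,0,15,-25,3,44,-65,15,65,-90,30,50,-70,30,17,-29,15,0,-5 for degrees 0…19.
[q^19] = 1·(-5) − 2·0 − 1·15 + 1·(-29) = -49.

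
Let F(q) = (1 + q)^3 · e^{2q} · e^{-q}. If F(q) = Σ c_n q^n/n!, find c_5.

136

The EGF product rule gives c_5 = Σ_{k_1+k_2+k_3=5} C(5; k_1,k_2,k_3) · ∏ g_i(k_i), where (1+q)^3 gives the falling factorial (3)_k; e^{2q} gives (2)^k; e^{-q} gives (-1)^k.
g_1(k) for k = 0…5: 1, 3, 6, 6, 0, 0.
g_2(k) for k = 0…5: 1, 2, 4, 8, 16, 32.
g_3(k) for k = 0…5: 1, -1, 1, -1, 1, -1.
First combine the last two factors: h(k) = Σ_j C(k,j)·g_2(j)·g_3(k−j) for k = 0…5: 1, 1, 1, 1, 1, 1.
c_5 = Σ_k C(5,k)·g_1(k)·h(5−k) = 1·1·1 + 5·3·1 + 10·6·1 + 10·6·1 = 1 + 15 + 60 + 60 = 136.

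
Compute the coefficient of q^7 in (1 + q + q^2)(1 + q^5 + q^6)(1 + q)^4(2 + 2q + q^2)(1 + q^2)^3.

373

(1 + q + q^2) has coefficients 1,1,1 for degrees 0…2.
(1 + q^5 + q^6) has coefficients 1,0,0,0,0,1,1,0 for degrees 0…7.
Multiplying by (1 + q)^4 gives running coefficients 1,4,6,4,1,1,5,10 for degrees 0…7.
Multiplying by (2 + 2q + q^2) gives running coefficients 2,10,21,24,16,8,13,31 for degrees 0…7.
Finally multiplying by (1 + q^2)^3, the product of all factors after the first has coefficients 2,10,27,54,85,110,126,137 for degrees 0…7.
[q^7] = 1·137 + 1·126 + 1·110 = 373.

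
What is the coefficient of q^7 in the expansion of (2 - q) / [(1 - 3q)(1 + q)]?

The denominator gives the recurrence a_n = 2a_(n−1) + 3a_(n−2) for n ≥ 2; the numerator fixes a_0 = 2, a_1 = 3.
Iterating: 2, 3, 12, 33, 102, 303, 912, 2733, so a_7 = 2733.

2733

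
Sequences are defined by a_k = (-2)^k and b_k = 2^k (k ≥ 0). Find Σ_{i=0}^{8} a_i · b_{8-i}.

256

This is [x^8] in the product of the two ordinary generating functions.
Σ = 1·256 − 2·128 + 4·64 − 8·32 + 16·16 − 32·8 + 64·4 − 128·2 + 256·1 = 256.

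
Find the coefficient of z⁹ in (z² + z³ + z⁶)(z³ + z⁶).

2

(z² + z³ + z⁶) has coefficients 0,0,1,1,0,0,1 for degrees 0…6.
(z³ + z⁶) has coefficients 0,0,0,1,0,0,1,0,0,0 for degrees 0…9.
[z⁹] = 1·0 + 1·1 + 1·1 = 2.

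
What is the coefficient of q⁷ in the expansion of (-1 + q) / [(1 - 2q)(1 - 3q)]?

The denominator gives the recurrence a_n = 5a_(n−1) − 6a_(n−2) for n ≥ 2; the numerator fixes a_0 = -1, a_1 = -4.
Iterating: -1, -4, -14, -46, -146, -454, -1394, -4246, so a_7 = -4246.

-4246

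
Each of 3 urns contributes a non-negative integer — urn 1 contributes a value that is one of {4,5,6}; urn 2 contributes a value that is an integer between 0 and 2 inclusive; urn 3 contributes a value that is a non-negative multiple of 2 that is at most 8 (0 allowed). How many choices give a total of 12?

The generating function for the choices is (y^4 + y^5 + y^6)·(1 + y + y^2)·(1 + y^2 + y^4 + y^6 + y^8); the count is [y^12].
(y^4 + y^5 + y^6) has coefficients 0,0,0,0,1,1,1 for degrees 0…6.
(1 + y + y^2) has coefficients 1,1,1,0,0,0,0,0,0,0,0,0,0 for degrees 0…12.
Finally multiplying by (1 + y^2 + y^4 + y^6 + y^8), the product of all factors after the first has coefficients 1,1,2,1,2,1,2,1,2,1,1,0,0 for degrees 0…12.
[y^12] = 1·2 + 1·1 + 1·2 = 5.

5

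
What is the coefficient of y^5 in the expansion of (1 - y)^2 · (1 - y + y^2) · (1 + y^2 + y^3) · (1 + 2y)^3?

(1 - y)^2 has coefficients 1,-2,1 for degrees 0…2.
(1 - y + y^2) has coefficients 1,-1,1,0,0,0 for degrees 0…5.
Multiplying by (1 + y^2 + y^3) gives running coefficients 1,-1,2,0,0,1 for degrees 0…5.
Finally multiplying by (1 + 2y)^3, the product of all factors after the first has coefficients 1,5,8,8,16,17 for degrees 0…5.
[y^5] = 1·17 − 2·16 + 1·8 = -7.

-7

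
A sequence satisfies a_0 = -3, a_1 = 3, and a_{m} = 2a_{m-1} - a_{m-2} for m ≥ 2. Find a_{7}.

The ordinary generating function has denominator 1 - 2t + t^2.
Iterating the recurrence: a_0,…,a_{7} = -3, 3, 9, 15, 21, 27, 33, 39.

39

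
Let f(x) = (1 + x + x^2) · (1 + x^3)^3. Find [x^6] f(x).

3

(1 + x + x^2) has coefficients 1,1,1 for degrees 0…2.
(1 + x^3)^3 has coefficients 1,0,0,3,0,0,3 for degrees 0…6.
[x^6] = 1·3 + 1·0 + 1·0 = 3.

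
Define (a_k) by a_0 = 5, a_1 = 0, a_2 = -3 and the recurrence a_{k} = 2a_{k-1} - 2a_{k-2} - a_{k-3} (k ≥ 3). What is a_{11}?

-711

The ordinary generating function has denominator 1 - 2x + 2x^2 + x^3.
Iterating the recurrence: a_0,…,a_{11} = 5, 0, -3, -11, -16, -7, 29, 88, 125, 45, -248, -711.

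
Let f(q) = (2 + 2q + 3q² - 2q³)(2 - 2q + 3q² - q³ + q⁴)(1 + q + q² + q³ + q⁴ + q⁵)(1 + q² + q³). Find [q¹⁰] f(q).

10

(2 + 2q + 3q² - 2q³) has coefficients 2,2,3,-2 for degrees 0…3.
(2 - 2q + 3q² - q³ + q⁴) has coefficients 2,-2,3,-1,1,0,0,0,0,0,0 for degrees 0…10.
Multiplying by (1 + q + q² + q³ + q⁴ + q⁵) gives running coefficients 2,0,3,2,3,3,1,3,0,1,0 for degrees 0…10.
Finally multiplying by (1 + q² + q³), the product of all factors after the first has coefficients 2,0,5,4,6,8,6,9,4,5,3 for degrees 0…10.
[q¹⁰] = 2·3 + 2·5 + 3·4 − 2·9 = 10.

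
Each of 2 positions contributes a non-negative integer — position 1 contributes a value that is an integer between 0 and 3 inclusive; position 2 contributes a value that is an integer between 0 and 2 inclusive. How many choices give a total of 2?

3

The generating function for the choices is (1 + q + q² + q³)·(1 + q + q²); the count is [q²].
(1 + q + q² + q³) has coefficients 1,1,1 for degrees 0…2.
(1 + q + q²) has coefficients 1,1,1 for degrees 0…2.
[q²] = 1·1 + 1·1 + 1·1 = 3.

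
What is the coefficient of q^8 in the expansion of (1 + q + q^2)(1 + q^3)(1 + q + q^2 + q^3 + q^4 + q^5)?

3

(1 + q + q^2) has coefficients 1,1,1 for degrees 0…2.
(1 + q^3) has coefficients 1,0,0,1,0,0,0,0,0 for degrees 0…8.
Finally multiplying by (1 + q + q^2 + q^3 + q^4 + q^5), the product of all factors after the first has coefficients 1,1,1,2,2,2,1,1,1 for degrees 0…8.
[q^8] = 1·1 + 1·1 + 1·1 = 3.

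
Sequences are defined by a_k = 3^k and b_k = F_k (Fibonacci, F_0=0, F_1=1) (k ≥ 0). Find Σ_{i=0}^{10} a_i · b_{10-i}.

35365

This is [x^10] in the product of the two ordinary generating functions.
Σ = 1·55 + 3·34 + 9·21 + 27·13 + 81·8 + 243·5 + 729·3 + 2187·2 + 6561·1 + 19683·1 + 59049·0 = 35365.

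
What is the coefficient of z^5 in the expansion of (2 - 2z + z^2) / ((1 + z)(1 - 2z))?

The denominator gives the recurrence a_n = a_(n−1) + 2a_(n−2) for n ≥ 3; the numerator fixes a_0 = 2, a_1 = 0, a_2 = 5.
Iterating: 2, 0, 5, 5, 15, 25, so a_5 = 25.

25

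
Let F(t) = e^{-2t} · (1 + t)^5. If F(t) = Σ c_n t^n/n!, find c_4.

The EGF product rule gives c_4 = Σ_{k_1+k_2=4} C(4; k_1,k_2) · ∏ g_i(k_i), where e^{-2t} gives (-2)^k; (1+t)^5 gives the falling factorial (5)_k.
g_1(k) for k = 0…4: 1, -2, 4, -8, 16.
g_2(k) for k = 0…4: 1, 5, 20, 60, 120.
c_4 = Σ_k C(4,k)·g_1(k)·g_2(4−k) = 1·1·120 + 4·(-2)·60 + 6·4·20 + 4·(-8)·5 + 1·16·1 = 120 − 480 + 480 − 160 + 16 = -24.

-24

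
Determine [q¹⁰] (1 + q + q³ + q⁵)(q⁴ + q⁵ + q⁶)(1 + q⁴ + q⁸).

(1 + q + q³ + q⁵) has coefficients 1,1,0,1,0,1 for degrees 0…5.
(q⁴ + q⁵ + q⁶) has coefficients 0,0,0,0,1,1,1,0,0,0,0 for degrees 0…10.
Finally multiplying by (1 + q⁴ + q⁸), the product of all factors after the first has coefficients 0,0,0,0,1,1,1,0,1,1,1 for degrees 0…10.
[q¹⁰] = 1·1 + 1·1 + 1·0 + 1·1 = 3.

3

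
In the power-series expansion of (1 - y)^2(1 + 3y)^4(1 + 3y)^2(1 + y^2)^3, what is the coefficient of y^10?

-459

(1 - y)^2 has coefficients 1,-2,1 for degrees 0…2.
(1 + 3y)^4 has coefficients 1,12,54,108,81,0,0,0,0,0,0 for degrees 0…10.
Multiplying by (1 + 3y)^2 gives running coefficients 1,18,135,540,1215,1458,729,0,0,0,0 for degrees 0…10.
Finally multiplying by (1 + y^2)^3, the product of all factors after the first has coefficients 1,18,138,594,1623,3132,4780,6012,5967,4914,3402 for degrees 0…10.
[y^10] = 1·3402 − 2·4914 + 1·5967 = -459.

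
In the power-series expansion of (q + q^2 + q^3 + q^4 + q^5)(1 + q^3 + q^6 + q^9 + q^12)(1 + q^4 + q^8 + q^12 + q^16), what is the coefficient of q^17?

7

(q + q^2 + q^3 + q^4 + q^5) has coefficients 0,1,1,1,1,1 for degrees 0…5.
(1 + q^3 + q^6 + q^9 + q^12) has coefficients 1,0,0,1,0,0,1,0,0,1,0,0,1,0,0,0,0,0 for degrees 0…17.
Finally multiplying by (1 + q^4 + q^8 + q^12 + q^16), the product of all factors after the first has coefficients 1,0,0,1,1,0,1,1,1,1,1,1,2,1,1,1,2,1 for degrees 0…17.
[q^17] = 1·2 + 1·1 + 1·1 + 1·1 + 1·2 = 7.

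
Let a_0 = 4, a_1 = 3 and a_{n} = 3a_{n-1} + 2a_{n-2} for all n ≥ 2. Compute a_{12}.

The ordinary generating function has denominator 1 - 3q - 2q^2.
Iterating the recurrence: a_0,…,a_{12} = 4, 3, 17, 57, 205, 729, 2597, 9249, 32941, 117321, 417845, 1488177, 5300221.

5300221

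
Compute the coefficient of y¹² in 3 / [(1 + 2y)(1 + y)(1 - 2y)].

16383

Partial fractions give a closed form: a_n = (3)·(-2)^n + (-1)·(-1)^n + (1)·2^n.
At n = 12: a_12 = 16383.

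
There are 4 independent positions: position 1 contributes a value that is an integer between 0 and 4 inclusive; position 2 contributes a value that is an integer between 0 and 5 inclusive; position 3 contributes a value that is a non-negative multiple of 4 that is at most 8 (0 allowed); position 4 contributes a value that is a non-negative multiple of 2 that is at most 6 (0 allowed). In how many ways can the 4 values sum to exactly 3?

6

The generating function for the choices is (1 + y + y^2 + y^3 + y^4)·(1 + y + y^2 + y^3 + y^4 + y^5)·(1 + y^4 + y^8)·(1 + y^2 + y^4 + y^6); the count is [y^3].
(1 + y + y^2 + y^3 + y^4) has coefficients 1,1,1,1 for degrees 0…3.
(1 + y + y^2 + y^3 + y^4 + y^5) has coefficients 1,1,1,1 for degrees 0…3.
Multiplying by (1 + y^4 + y^8) gives running coefficients 1,1,1,1 for degrees 0…3.
Finally multiplying by (1 + y^2 + y^4 + y^6), the product of all factors after the first has coefficients 1,1,2,2 for degrees 0…3.
[y^3] = 1·2 + 1·2 + 1·1 + 1·1 = 6.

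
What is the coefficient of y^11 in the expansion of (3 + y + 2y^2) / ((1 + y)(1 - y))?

1

The denominator gives the recurrence a_n = a_(n−2) for n ≥ 3; the numerator fixes a_0 = 3, a_1 = 1, a_2 = 5.
Iterating: 3, 1, 5, 1, 5, 1, 5, 1, 5, 1, 5, 1, so a_11 = 1.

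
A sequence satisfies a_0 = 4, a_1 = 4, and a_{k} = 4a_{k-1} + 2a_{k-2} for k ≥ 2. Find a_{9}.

809024

The ordinary generating function has denominator 1 - 4q - 2q^2.
Iterating the recurrence: a_0,…,a_{9} = 4, 4, 24, 104, 464, 2064, 9184, 40864, 181824, 809024.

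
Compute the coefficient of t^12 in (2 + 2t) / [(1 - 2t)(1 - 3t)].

Partial fractions give a closed form: a_n = (-6)·2^n + (8)·3^n.
At n = 12: a_12 = 4226952.

4226952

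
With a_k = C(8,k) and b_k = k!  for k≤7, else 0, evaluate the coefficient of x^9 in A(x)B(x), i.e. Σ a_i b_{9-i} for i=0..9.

191369

Write out a_i and b_{9-i} for i = 0,…,9 and sum the products.
Σ = 1·0 + 8·0 + 28·5040 + 56·720 + 70·120 + 56·24 + 28·6 + 8·2 + 1·1 + 0·1 = 191369.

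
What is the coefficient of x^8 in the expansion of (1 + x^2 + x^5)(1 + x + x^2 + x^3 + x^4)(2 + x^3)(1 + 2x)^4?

452

(1 + x^2 + x^5) has coefficients 1,0,1,0,0,1 for degrees 0…5.
(1 + x + x^2 + x^3 + x^4) has coefficients 1,1,1,1,1,0,0,0,0 for degrees 0…8.
Multiplying by (2 + x^3) gives running coefficients 2,2,2,3,3,1,1,1,0 for degrees 0…8.
Finally multiplying by (1 + 2x)^4, the product of all factors after the first has coefficients 2,18,66,131,171,193,209,177,112 for degrees 0…8.
[x^8] = 1·112 + 1·209 + 1·131 = 452.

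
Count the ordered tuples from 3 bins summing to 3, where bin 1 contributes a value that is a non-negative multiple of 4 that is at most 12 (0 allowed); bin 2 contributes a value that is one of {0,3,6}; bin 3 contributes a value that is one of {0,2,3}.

2

The generating function for the choices is (1 + y⁴ + y⁸ + y¹²)·(1 + y³ + y⁶)·(1 + y² + y³); the count is [y³].
(1 + y⁴ + y⁸ + y¹²) has coefficients 1,0,0,0 for degrees 0…3.
(1 + y³ + y⁶) has coefficients 1,0,0,1 for degrees 0…3.
Finally multiplying by (1 + y² + y³), the product of all factors after the first has coefficients 1,0,1,2 for degrees 0…3.
[y³] = 1·2 = 2.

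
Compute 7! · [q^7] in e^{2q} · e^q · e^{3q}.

279936

The EGF product rule gives c_7 = Σ_{k_1+k_2+k_3=7} C(7; k_1,k_2,k_3) · ∏ g_i(k_i), where e^{2q} gives (2)^k; e^q gives (1)^k; e^{3q} gives (3)^k.
g_1(k) for k = 0…7: 1, 2, 4, 8, 16, 32, 64, 128.
g_2(k) for k = 0…7: 1, 1, 1, 1, 1, 1, 1, 1.
g_3(k) for k = 0…7: 1, 3, 9, 27, 81, 243, 729, 2187.
First combine the last two factors: h(k) = Σ_j C(k,j)·g_2(j)·g_3(k−j) for k = 0…7: 1, 4, 16, 64, 256, 1024, 4096, 16384.
c_7 = Σ_k C(7,k)·g_1(k)·h(7−k) = 1·1·16384 + 7·2·4096 + 21·4·1024 + 35·8·256 + 35·16·64 + 21·32·16 + 7·64·4 + 1·128·1 = 16384 + 57344 + 86016 + 71680 + 35840 + 10752 + 1792 + 128 = 279936.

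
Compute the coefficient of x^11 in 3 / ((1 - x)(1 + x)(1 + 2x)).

-8190

Partial fractions give a closed form: a_n = (1/2)·1^n + (-3/2)·(-1)^n + (4)·(-2)^n.
At n = 11: a_11 = -8190.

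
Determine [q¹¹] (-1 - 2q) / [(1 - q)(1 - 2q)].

-8189

Partial fractions give a closed form: a_n = (3)·1^n + (-4)·2^n.
At n = 11: a_11 = -8189.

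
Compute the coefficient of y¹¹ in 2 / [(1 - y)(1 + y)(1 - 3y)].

398580

Partial fractions give a closed form: a_n = (-1/2)·1^n + (1/4)·(-1)^n + (9/4)·3^n.
At n = 11: a_11 = 398580.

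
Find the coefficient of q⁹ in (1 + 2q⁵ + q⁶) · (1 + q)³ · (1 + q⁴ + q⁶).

4

(1 + 2q⁵ + q⁶) has coefficients 1,0,0,0,0,2,1 for degrees 0…6.
(1 + q)³ has coefficients 1,3,3,1,0,0,0,0,0,0 for degrees 0…9.
Finally multiplying by (1 + q⁴ + q⁶), the product of all factors after the first has coefficients 1,3,3,1,1,3,4,4,3,1 for degrees 0…9.
[q⁹] = 1·1 + 2·1 + 1·1 = 4.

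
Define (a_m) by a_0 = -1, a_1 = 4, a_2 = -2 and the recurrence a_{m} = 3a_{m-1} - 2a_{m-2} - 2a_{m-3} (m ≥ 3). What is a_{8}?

-228

The ordinary generating function has denominator 1 - 3t + 2t^2 + 2t^3.
Iterating the recurrence: a_0,…,a_{8} = -1, 4, -2, -12, -40, -92, -172, -252, -228.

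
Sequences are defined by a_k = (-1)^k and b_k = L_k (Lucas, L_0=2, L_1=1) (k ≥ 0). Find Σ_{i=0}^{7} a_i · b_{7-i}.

15

Write out a_i and b_{7-i} for i = 0,…,7 and sum the products.
Σ = 1·29 − 1·18 + 1·11 − 1·7 + 1·4 − 1·3 + 1·1 − 1·2 = 15.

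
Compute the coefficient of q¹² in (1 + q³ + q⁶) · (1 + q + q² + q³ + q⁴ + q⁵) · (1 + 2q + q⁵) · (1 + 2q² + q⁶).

(1 + q³ + q⁶) has coefficients 1,0,0,1,0,0,1 for degrees 0…6.
(1 + q + q² + q³ + q⁴ + q⁵) has coefficients 1,1,1,1,1,1,0,0,0,0,0,0,0 for degrees 0…12.
Multiplying by (1 + 2q + q⁵) gives running coefficients 1,3,3,3,3,4,3,1,1,1,1,0,0 for degrees 0…12.
Finally multiplying by (1 + 2q² + q⁶), the product of all factors after the first has coefficients 1,3,5,9,9,10,10,12,10,6,6,6,5 for degrees 0…12.
[q¹²] = 1·5 + 1·6 + 1·10 = 21.

21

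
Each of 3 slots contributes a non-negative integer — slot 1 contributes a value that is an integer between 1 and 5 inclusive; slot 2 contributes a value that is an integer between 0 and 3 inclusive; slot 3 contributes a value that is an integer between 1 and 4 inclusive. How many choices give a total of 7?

The generating function for the choices is (t + t^2 + t^3 + t^4 + t^5)·(1 + t + t^2 + t^3)·(t + t^2 + t^3 + t^4); the count is [t^7].
(t + t^2 + t^3 + t^4 + t^5) has coefficients 0,1,1,1,1,1 for degrees 0…5.
(1 + t + t^2 + t^3) has coefficients 1,1,1,1,0,0,0,0 for degrees 0…7.
Finally multiplying by (t + t^2 + t^3 + t^4), the product of all factors after the first has coefficients 0,1,2,3,4,3,2,1 for degrees 0…7.
[t^7] = 1·2 + 1·3 + 1·4 + 1·3 + 1·2 = 14.

14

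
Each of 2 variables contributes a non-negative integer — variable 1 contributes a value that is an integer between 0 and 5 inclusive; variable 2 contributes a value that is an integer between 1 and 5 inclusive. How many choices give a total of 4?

The generating function for the choices is (1 + z + z^2 + z^3 + z^4 + z^5)·(z + z^2 + z^3 + z^4 + z^5); the count is [z^4].
(1 + z + z^2 + z^3 + z^4 + z^5) has coefficients 1,1,1,1,1 for degrees 0…4.
(z + z^2 + z^3 + z^4 + z^5) has coefficients 0,1,1,1,1 for degrees 0…4.
[z^4] = 1·1 + 1·1 + 1·1 + 1·1 + 1·0 = 4.

4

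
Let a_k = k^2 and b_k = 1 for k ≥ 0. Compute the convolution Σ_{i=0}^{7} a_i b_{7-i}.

140

Write out a_i and b_{7-i} for i = 0,…,7 and sum the products.
Σ = 0·1 + 1·1 + 4·1 + 9·1 + 16·1 + 25·1 + 36·1 + 49·1 = 140.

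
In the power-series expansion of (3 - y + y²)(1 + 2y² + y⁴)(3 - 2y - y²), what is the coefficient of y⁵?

(3 - y + y²) has coefficients 3,-1,1 for degrees 0…2.
(1 + 2y² + y⁴) has coefficients 1,0,2,0,1,0 for degrees 0…5.
Finally multiplying by (3 - 2y - y²), the product of all factors after the first has coefficients 3,-2,5,-4,1,-2 for degrees 0…5.
[y⁵] = 3·(-2) − 1·1 + 1·(-4) = -11.

-11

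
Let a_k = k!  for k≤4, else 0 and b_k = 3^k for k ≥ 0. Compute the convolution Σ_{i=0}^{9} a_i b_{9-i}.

Write out a_i and b_{9-i} for i = 0,…,9 and sum the products.
Σ = 1·19683 + 1·6561 + 2·2187 + 6·729 + 24·243 + 0·81 + 0·27 + 0·9 + 0·3 + 0·1 = 40824.

40824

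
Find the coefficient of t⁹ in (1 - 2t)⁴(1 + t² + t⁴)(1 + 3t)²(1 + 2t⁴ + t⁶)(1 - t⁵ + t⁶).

(1 - 2t)⁴ has coefficients 1,-8,24,-32,16 for degrees 0…4.
(1 + t² + t⁴) has coefficients 1,0,1,0,1,0,0,0,0,0 for degrees 0…9.
Multiplying by (1 + 3t)² gives running coefficients 1,6,10,6,10,6,9,0,0,0 for degrees 0…9.
Multiplying by (1 + 2t⁴ + t⁶) gives running coefficients 1,6,10,6,12,18,30,18,30,18 for degrees 0…9.
Finally multiplying by (1 - t⁵ + t⁶), the product of all factors after the first has coefficients 1,6,10,6,12,17,25,14,34,12 for degrees 0…9.
[t⁹] = 1·12 − 8·34 + 24·14 − 32·25 + 16·17 = -452.

-452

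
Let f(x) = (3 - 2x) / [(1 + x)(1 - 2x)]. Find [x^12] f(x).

5463

The denominator gives the recurrence a_n = a_(n−1) + 2a_(n−2) for n ≥ 2; the numerator fixes a_0 = 3, a_1 = 1.
Iterating: 3, 1, 7, 9, 23, 41, 87, 169, 343, 681, 1367, 2729, 5463, so a_12 = 5463.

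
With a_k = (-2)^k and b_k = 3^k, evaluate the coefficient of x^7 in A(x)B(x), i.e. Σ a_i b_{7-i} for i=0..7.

Write out a_i and b_{7-i} for i = 0,…,7 and sum the products.
Σ = 1·2187 − 2·729 + 4·243 − 8·81 + 16·27 − 32·9 + 64·3 − 128·1 = 1261.

1261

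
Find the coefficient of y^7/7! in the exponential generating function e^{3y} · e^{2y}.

The EGF product rule gives c_7 = Σ_{k_1+k_2=7} C(7; k_1,k_2) · ∏ g_i(k_i), where e^{3y} gives (3)^k; e^{2y} gives (2)^k.
g_1(k) for k = 0…7: 1, 3, 9, 27, 81, 243, 729, 2187.
g_2(k) for k = 0…7: 1, 2, 4, 8, 16, 32, 64, 128.
c_7 = Σ_k C(7,k)·g_1(k)·g_2(7−k) = 1·1·128 + 7·3·64 + 21·9·32 + 35·27·16 + 35·81·8 + 21·243·4 + 7·729·2 + 1·2187·1 = 128 + 1344 + 6048 + 15120 + 22680 + 20412 + 10206 + 2187 = 78125.

78125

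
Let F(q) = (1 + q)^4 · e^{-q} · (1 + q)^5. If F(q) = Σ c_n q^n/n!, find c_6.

The EGF product rule gives c_6 = Σ_{k_1+k_2+k_3=6} C(6; k_1,k_2,k_3) · ∏ g_i(k_i), where (1+q)^4 gives the falling factorial (4)_k; e^{-q} gives (-1)^k; (1+q)^5 gives the falling factorial (5)_k.
g_1(k) for k = 0…6: 1, 4, 12, 24, 24, 0, 0.
g_2(k) for k = 0…6: 1, -1, 1, -1, 1, -1, 1.
g_3(k) for k = 0…6: 1, 5, 20, 60, 120, 120, 0.
First combine the last two factors: h(k) = Σ_j C(k,j)·g_2(j)·g_3(k−j) for k = 0…6: 1, 4, 11, 14, -19, -56, 151.
c_6 = Σ_k C(6,k)·g_1(k)·h(6−k) = 1·1·151 + 6·4·(-56) + 15·12·(-19) + 20·24·14 + 15·24·11 = 151 − 1344 − 3420 + 6720 + 3960 = 6067.

6067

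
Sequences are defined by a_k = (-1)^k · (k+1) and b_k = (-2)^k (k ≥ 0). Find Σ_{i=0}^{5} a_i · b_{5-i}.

This is [x^5] in the product of the two ordinary generating functions.
Σ = 1·(-32) − 2·16 + 3·(-8) − 4·4 + 5·(-2) − 6·1 = -120.

-120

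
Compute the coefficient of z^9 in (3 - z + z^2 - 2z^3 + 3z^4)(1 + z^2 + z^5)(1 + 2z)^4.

91

(3 - z + z^2 - 2z^3 + 3z^4) has coefficients 3,-1,1,-2,3 for degrees 0…4.
(1 + z^2 + z^5) has coefficients 1,0,1,0,0,1,0,0,0,0 for degrees 0…9.
Finally multiplying by (1 + 2z)^4, the product of all factors after the first has coefficients 1,8,25,40,40,33,24,24,32,16 for degrees 0…9.
[z^9] = 3·16 − 1·32 + 1·24 − 2·24 + 3·33 = 91.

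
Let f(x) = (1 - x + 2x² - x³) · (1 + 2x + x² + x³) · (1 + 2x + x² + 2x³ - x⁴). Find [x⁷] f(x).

-6

(1 - x + 2x² - x³) has coefficients 1,-1,2,-1 for degrees 0…3.
(1 + 2x + x² + x³) has coefficients 1,2,1,1,0,0,0,0 for degrees 0…7.
Finally multiplying by (1 + 2x + x² + 2x³ - x⁴), the product of all factors after the first has coefficients 1,4,6,7,6,1,1,-1 for degrees 0…7.
[x⁷] = 1·(-1) − 1·1 + 2·1 − 1·6 = -6.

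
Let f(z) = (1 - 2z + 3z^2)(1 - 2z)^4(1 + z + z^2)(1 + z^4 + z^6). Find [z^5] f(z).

-89

(1 - 2z + 3z^2) has coefficients 1,-2,3 for degrees 0…2.
(1 - 2z)^4 has coefficients 1,-8,24,-32,16,0 for degrees 0…5.
Multiplying by (1 + z + z^2) gives running coefficients 1,-7,17,-16,8,-16 for degrees 0…5.
Finally multiplying by (1 + z^4 + z^6), the product of all factors after the first has coefficients 1,-7,17,-16,9,-23 for degrees 0…5.
[z^5] = 1·(-23) − 2·9 + 3·(-16) = -89.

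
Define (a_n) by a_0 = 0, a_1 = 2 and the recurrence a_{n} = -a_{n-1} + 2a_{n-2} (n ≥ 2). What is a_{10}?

The ordinary generating function has denominator 1 + y - 2y^2.
Iterating the recurrence: a_0,…,a_{10} = 0, 2, -2, 6, -10, 22, -42, 86, -170, 342, -682.

-682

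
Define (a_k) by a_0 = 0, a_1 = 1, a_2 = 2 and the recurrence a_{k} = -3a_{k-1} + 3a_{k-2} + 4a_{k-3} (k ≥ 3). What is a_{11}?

-117898

The ordinary generating function has denominator 1 + 3x - 3x^2 - 4x^3.
Iterating the recurrence: a_0,…,a_{11} = 0, 1, 2, -3, 19, -58, 219, -755, 2690, -9459, 33427, -117898.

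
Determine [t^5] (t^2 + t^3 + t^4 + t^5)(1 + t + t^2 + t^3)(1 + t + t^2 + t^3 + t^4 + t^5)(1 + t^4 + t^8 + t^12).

(t^2 + t^3 + t^4 + t^5) has coefficients 0,0,1,1,1,1 for degrees 0…5.
(1 + t + t^2 + t^3) has coefficients 1,1,1,1,0,0 for degrees 0…5.
Multiplying by (1 + t + t^2 + t^3 + t^4 + t^5) gives running coefficients 1,2,3,4,4,4 for degrees 0…5.
Finally multiplying by (1 + t^4 + t^8 + t^12), the product of all factors after the first has coefficients 1,2,3,4,5,6 for degrees 0…5.
[t^5] = 1·4 + 1·3 + 1·2 + 1·1 = 10.

10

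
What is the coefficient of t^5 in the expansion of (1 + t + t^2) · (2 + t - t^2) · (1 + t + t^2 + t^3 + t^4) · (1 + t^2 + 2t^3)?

(1 + t + t^2) has coefficients 1,1,1 for degrees 0…2.
(2 + t - t^2) has coefficients 2,1,-1,0,0,0 for degrees 0…5.
Multiplying by (1 + t + t^2 + t^3 + t^4) gives running coefficients 2,3,2,2,2,0 for degrees 0…5.
Finally multiplying by (1 + t^2 + 2t^3), the product of all factors after the first has coefficients 2,3,4,9,10,6 for degrees 0…5.
[t^5] = 1·6 + 1·10 + 1·9 = 25.

25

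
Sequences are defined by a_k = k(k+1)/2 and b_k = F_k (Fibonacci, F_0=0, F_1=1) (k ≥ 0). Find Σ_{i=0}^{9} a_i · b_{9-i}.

309

Write out a_i and b_{9-i} for i = 0,…,9 and sum the products.
Σ = 0·34 + 1·21 + 3·13 + 6·8 + 10·5 + 15·3 + 21·2 + 28·1 + 36·1 + 45·0 = 309.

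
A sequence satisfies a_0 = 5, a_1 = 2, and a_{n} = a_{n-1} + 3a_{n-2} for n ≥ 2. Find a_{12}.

52565

The ordinary generating function has denominator 1 - q - 3q^2.
Iterating the recurrence: a_0,…,a_{12} = 5, 2, 17, 23, 74, 143, 365, 794, 1889, 4271, 9938, 22751, 52565.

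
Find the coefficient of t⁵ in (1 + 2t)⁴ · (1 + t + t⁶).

16

(1 + 2t)⁴ has coefficients 1,8,24,32,16 for degrees 0…4.
(1 + t + t⁶) has coefficients 1,1,0,0,0,0 for degrees 0…5.
[t⁵] = 1·0 + 8·0 + 24·0 + 32·0 + 16·1 = 16.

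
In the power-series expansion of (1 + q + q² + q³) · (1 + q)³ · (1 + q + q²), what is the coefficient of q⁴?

(1 + q + q² + q³) has coefficients 1,1,1,1 for degrees 0…3.
(1 + q)³ has coefficients 1,3,3,1,0 for degrees 0…4.
Finally multiplying by (1 + q + q²), the product of all factors after the first has coefficients 1,4,7,7,4 for degrees 0…4.
[q⁴] = 1·4 + 1·7 + 1·7 + 1·4 = 22.

22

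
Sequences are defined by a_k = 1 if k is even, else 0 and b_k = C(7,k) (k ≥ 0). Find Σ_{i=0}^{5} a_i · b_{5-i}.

63

This is [x^5] in the product of the two ordinary generating functions.
Σ = 1·21 + 0·35 + 1·35 + 0·21 + 1·7 + 0·1 = 63.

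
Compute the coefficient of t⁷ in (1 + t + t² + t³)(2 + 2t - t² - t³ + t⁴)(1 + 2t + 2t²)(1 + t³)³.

56

(1 + t + t² + t³) has coefficients 1,1,1,1 for degrees 0…3.
(2 + 2t - t² - t³ + t⁴) has coefficients 2,2,-1,-1,1,0,0,0 for degrees 0…7.
Multiplying by (1 + 2t + 2t²) gives running coefficients 2,6,7,1,-3,0,2,0 for degrees 0…7.
Finally multiplying by (1 + t³)³, the product of all factors after the first has coefficients 2,6,7,7,15,21,11,9 for degrees 0…7.
[t⁷] = 1·9 + 1·11 + 1·21 + 1·15 = 56.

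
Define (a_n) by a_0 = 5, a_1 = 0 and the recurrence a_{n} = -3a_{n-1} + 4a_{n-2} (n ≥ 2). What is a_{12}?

The ordinary generating function has denominator 1 + 3q - 4q^2.
Iterating the recurrence: a_0,…,a_{12} = 5, 0, 20, -60, 260, -1020, 4100, -16380, 65540, -262140, 1048580, -4194300, 16777220.

16777220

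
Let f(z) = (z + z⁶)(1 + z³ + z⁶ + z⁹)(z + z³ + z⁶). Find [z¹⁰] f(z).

(z + z⁶) has coefficients 0,1,0,0,0,0,1 for degrees 0…6.
(1 + z³ + z⁶ + z⁹) has coefficients 1,0,0,1,0,0,1,0,0,1,0 for degrees 0…10.
Finally multiplying by (z + z³ + z⁶), the product of all factors after the first has coefficients 0,1,0,1,1,0,2,1,0,2,1 for degrees 0…10.
[z¹⁰] = 1·2 + 1·1 = 3.

3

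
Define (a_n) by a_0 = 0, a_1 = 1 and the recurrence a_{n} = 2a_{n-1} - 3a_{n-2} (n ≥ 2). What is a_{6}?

The ordinary generating function has denominator 1 - 2t + 3t^2.
Iterating the recurrence: a_0,…,a_{6} = 0, 1, 2, 1, -4, -11, -10.

-10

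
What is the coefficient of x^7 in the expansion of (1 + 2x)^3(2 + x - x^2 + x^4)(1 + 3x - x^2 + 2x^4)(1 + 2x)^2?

(1 + 2x)^3 has coefficients 1,6,12,8 for degrees 0…3.
(2 + x - x^2 + x^4) has coefficients 2,1,-1,0,1,0,0,0 for degrees 0…7.
Multiplying by (1 + 3x - x^2 + 2x^4) gives running coefficients 2,7,0,-4,6,5,-3,0 for degrees 0…7.
Finally multiplying by (1 + 2x)^2, the product of all factors after the first has coefficients 2,15,36,24,-10,13,41,8 for degrees 0…7.
[x^7] = 1·8 + 6·41 + 12·13 + 8·(-10) = 330.

330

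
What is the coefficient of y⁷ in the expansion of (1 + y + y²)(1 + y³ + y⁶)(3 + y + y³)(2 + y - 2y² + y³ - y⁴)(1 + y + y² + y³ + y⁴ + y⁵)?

39

(1 + y + y²) has coefficients 1,1,1 for degrees 0…2.
(1 + y³ + y⁶) has coefficients 1,0,0,1,0,0,1,0 for degrees 0…7.
Multiplying by (3 + y + y³) gives running coefficients 3,1,0,4,1,0,4,1 for degrees 0…7.
Multiplying by (2 + y - 2y² + y³ - y⁴) gives running coefficients 6,5,-5,9,4,-8,10,3 for degrees 0…7.
Finally multiplying by (1 + y + y² + y³ + y⁴ + y⁵), the product of all factors after the first has coefficients 6,11,6,15,19,11,15,13 for degrees 0…7.
[y⁷] = 1·13 + 1·15 + 1·11 = 39.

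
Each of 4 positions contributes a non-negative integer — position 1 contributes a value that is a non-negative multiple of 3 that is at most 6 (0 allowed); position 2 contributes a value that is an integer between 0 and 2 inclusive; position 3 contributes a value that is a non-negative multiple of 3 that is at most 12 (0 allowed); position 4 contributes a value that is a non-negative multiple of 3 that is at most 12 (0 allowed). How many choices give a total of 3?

The generating function for the choices is (1 + t^3 + t^6)·(1 + t + t^2)·(1 + t^3 + t^6 + t^9 + t^12)·(1 + t^3 + t^6 + t^9 + t^12); the count is [t^3].
(1 + t^3 + t^6) has coefficients 1,0,0,1 for degrees 0…3.
(1 + t + t^2) has coefficients 1,1,1,0 for degrees 0…3.
Multiplying by (1 + t^3 + t^6 + t^9 + t^12) gives running coefficients 1,1,1,1 for degrees 0…3.
Finally multiplying by (1 + t^3 + t^6 + t^9 + t^12), the product of all factors after the first has coefficients 1,1,1,2 for degrees 0…3.
[t^3] = 1·2 + 1·1 = 3.

3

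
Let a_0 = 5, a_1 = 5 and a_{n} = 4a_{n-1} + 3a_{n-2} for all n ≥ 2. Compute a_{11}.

The ordinary generating function has denominator 1 - 4x - 3x^2.
Iterating the recurrence: a_0,…,a_{11} = 5, 5, 35, 155, 725, 3365, 15635, 72635, 337445, 1567685, 7283075, 33835355.

33835355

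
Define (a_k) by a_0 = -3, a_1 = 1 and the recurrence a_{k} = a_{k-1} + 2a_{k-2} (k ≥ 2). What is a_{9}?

The ordinary generating function has denominator 1 - q - 2q^2.
Iterating the recurrence: a_0,…,a_{9} = -3, 1, -5, -3, -13, -19, -45, -83, -173, -339.

-339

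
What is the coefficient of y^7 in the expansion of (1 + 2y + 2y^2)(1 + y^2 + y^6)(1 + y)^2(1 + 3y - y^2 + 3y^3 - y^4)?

(1 + 2y + 2y^2) has coefficients 1,2,2 for degrees 0…2.
(1 + y^2 + y^6) has coefficients 1,0,1,0,0,0,1,0 for degrees 0…7.
Multiplying by (1 + y)^2 gives running coefficients 1,2,2,2,1,0,1,2 for degrees 0…7.
Finally multiplying by (1 + 3y - y^2 + 3y^3 - y^4), the product of all factors after the first has coefficients 1,5,7,9,10,5,4,6 for degrees 0…7.
[y^7] = 1·6 + 2·4 + 2·5 = 24.

24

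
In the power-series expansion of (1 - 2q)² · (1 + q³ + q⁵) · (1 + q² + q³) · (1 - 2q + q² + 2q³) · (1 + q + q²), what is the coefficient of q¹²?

(1 - 2q)² has coefficients 1,-4,4 for degrees 0…2.
(1 + q³ + q⁵) has coefficients 1,0,0,1,0,1,0,0,0,0,0,0,0 for degrees 0…12.
Multiplying by (1 + q² + q³) gives running coefficients 1,0,1,2,0,2,1,1,1,0,0,0,0 for degrees 0…12.
Multiplying by (1 - 2q + q² + 2q³) gives running coefficients 1,-2,2,2,-3,6,1,1,4,1,3,2,0 for degrees 0…12.
Finally multiplying by (1 + q + q²), the product of all factors after the first has coefficients 1,-1,1,2,1,5,4,8,6,6,8,6,5 for degrees 0…12.
[q¹²] = 1·5 − 4·6 + 4·8 = 13.

13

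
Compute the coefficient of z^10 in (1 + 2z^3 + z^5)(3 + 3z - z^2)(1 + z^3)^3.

(1 + 2z^3 + z^5) has coefficients 1,0,0,2,0,1 for degrees 0…5.
(3 + 3z - z^2) has coefficients 3,3,-1,0,0,0,0,0,0,0,0 for degrees 0…10.
Finally multiplying by (1 + z^3)^3, the product of all factors after the first has coefficients 3,3,-1,9,9,-3,9,9,-3,3,3 for degrees 0…10.
[z^10] = 1·3 + 2·9 + 1·(-3) = 18.

18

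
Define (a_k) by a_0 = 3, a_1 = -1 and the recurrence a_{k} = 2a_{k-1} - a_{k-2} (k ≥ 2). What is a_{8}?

-29

The ordinary generating function has denominator 1 - 2y + y^2.
Iterating the recurrence: a_0,…,a_{8} = 3, -1, -5, -9, -13, -17, -21, -25, -29.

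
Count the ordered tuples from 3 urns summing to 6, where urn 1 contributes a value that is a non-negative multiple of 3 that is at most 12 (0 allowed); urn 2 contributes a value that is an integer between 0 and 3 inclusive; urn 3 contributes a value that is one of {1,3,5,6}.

The generating function for the choices is (1 + z³ + z⁶ + z⁹ + z¹²)·(1 + z + z² + z³)·(z + z³ + z⁵ + z⁶); the count is [z⁶].
(1 + z³ + z⁶ + z⁹ + z¹²) has coefficients 1,0,0,1,0,0,1 for degrees 0…6.
(1 + z + z² + z³) has coefficients 1,1,1,1,0,0,0 for degrees 0…6.
Finally multiplying by (z + z³ + z⁵ + z⁶), the product of all factors after the first has coefficients 0,1,1,2,2,2,3 for degrees 0…6.
[z⁶] = 1·3 + 1·2 + 1·0 = 5.

5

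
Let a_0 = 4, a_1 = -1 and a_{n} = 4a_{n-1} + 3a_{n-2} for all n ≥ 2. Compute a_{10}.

1401080

The ordinary generating function has denominator 1 - 4y - 3y^2.
Iterating the recurrence: a_0,…,a_{10} = 4, -1, 8, 29, 140, 647, 3008, 13973, 64916, 301583, 1401080.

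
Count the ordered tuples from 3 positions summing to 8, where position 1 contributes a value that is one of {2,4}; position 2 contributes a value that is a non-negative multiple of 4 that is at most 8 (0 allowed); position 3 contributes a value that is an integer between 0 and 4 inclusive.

The generating function for the choices is (x^2 + x^4)·(1 + x^4 + x^8)·(1 + x + x^2 + x^3 + x^4); the count is [x^8].
(x^2 + x^4) has coefficients 0,0,1,0,1 for degrees 0…4.
(1 + x^4 + x^8) has coefficients 1,0,0,0,1,0,0,0,1 for degrees 0…8.
Finally multiplying by (1 + x + x^2 + x^3 + x^4), the product of all factors after the first has coefficients 1,1,1,1,2,1,1,1,2 for degrees 0…8.
[x^8] = 1·1 + 1·2 = 3.

3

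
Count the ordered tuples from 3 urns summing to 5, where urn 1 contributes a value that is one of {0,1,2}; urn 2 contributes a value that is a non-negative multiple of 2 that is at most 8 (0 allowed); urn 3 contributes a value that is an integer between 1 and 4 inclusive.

6

The generating function for the choices is (1 + z + z^2)·(1 + z^2 + z^4 + z^6 + z^8)·(z + z^2 + z^3 + z^4); the count is [z^5].
(1 + z + z^2) has coefficients 1,1,1 for degrees 0…2.
(1 + z^2 + z^4 + z^6 + z^8) has coefficients 1,0,1,0,1,0 for degrees 0…5.
Finally multiplying by (z + z^2 + z^3 + z^4), the product of all factors after the first has coefficients 0,1,1,2,2,2 for degrees 0…5.
[z^5] = 1·2 + 1·2 + 1·2 = 6.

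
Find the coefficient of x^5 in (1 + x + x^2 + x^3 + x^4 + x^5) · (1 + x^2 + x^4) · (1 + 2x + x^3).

11

(1 + x + x^2 + x^3 + x^4 + x^5) has coefficients 1,1,1,1,1,1 for degrees 0…5.
(1 + x^2 + x^4) has coefficients 1,0,1,0,1,0 for degrees 0…5.
Finally multiplying by (1 + 2x + x^3), the product of all factors after the first has coefficients 1,2,1,3,1,3 for degrees 0…5.
[x^5] = 1·3 + 1·1 + 1·3 + 1·1 + 1·2 + 1·1 = 11.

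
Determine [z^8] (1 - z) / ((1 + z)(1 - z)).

1

Partial fractions give a closed form: a_n = (1)·(-1)^n.
At n = 8: a_8 = 1.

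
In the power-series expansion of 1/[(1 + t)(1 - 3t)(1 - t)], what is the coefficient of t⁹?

22143

Partial fractions give a closed form: a_n = (1/8)·(-1)^n + (9/8)·3^n + (-1/4)·1^n.
At n = 9: a_9 = 22143.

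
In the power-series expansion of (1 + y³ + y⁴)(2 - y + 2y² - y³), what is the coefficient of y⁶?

(1 + y³ + y⁴) has coefficients 1,0,0,1,1 for degrees 0…4.
(2 - y + 2y² - y³) has coefficients 2,-1,2,-1,0,0,0 for degrees 0…6.
[y⁶] = 1·0 + 1·(-1) + 1·2 = 1.

1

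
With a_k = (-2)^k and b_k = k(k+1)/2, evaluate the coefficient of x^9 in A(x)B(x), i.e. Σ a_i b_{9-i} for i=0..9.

93

This is [x^9] in the product of the two ordinary generating functions.
Σ = 1·45 − 2·36 + 4·28 − 8·21 + 16·15 − 32·10 + 64·6 − 128·3 + 256·1 − 512·0 = 93.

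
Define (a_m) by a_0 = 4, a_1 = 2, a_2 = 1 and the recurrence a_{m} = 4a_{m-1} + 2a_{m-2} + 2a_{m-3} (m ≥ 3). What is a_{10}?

The ordinary generating function has denominator 1 - 4q - 2q^2 - 2q^3.
Iterating the recurrence: a_0,…,a_{10} = 4, 2, 1, 16, 70, 314, 1428, 6480, 29404, 133432, 605496.

605496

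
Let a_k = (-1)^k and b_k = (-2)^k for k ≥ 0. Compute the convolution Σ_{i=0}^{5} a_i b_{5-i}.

-63

This is [x^5] in the product of the two ordinary generating functions.
Σ = 1·(-32) − 1·16 + 1·(-8) − 1·4 + 1·(-2) − 1·1 = -63.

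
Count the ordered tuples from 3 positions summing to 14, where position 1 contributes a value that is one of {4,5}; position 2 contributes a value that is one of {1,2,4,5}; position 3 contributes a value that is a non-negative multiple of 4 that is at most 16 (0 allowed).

3

The generating function for the choices is (z^4 + z^5)·(z + z^2 + z^4 + z^5)·(1 + z^4 + z^8 + z^12 + z^16); the count is [z^14].
(z^4 + z^5) has coefficients 0,0,0,0,1,1 for degrees 0…5.
(z + z^2 + z^4 + z^5) has coefficients 0,1,1,0,1,1,0,0,0,0,0,0,0,0,0 for degrees 0…14.
Finally multiplying by (1 + z^4 + z^8 + z^12 + z^16), the product of all factors after the first has coefficients 0,1,1,0,1,2,1,0,1,2,1,0,1,2,1 for degrees 0…14.
[z^14] = 1·1 + 1·2 = 3.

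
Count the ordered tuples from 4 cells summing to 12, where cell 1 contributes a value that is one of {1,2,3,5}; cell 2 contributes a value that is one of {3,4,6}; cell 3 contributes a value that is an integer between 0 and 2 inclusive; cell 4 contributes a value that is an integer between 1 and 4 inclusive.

The generating function for the choices is (z + z² + z³ + z⁵)·(z³ + z⁴ + z⁶)·(1 + z + z²)·(z + z² + z³ + z⁴); the count is [z¹²].
(z + z² + z³ + z⁵) has coefficients 0,1,1,1,0,1 for degrees 0…5.
(z³ + z⁴ + z⁶) has coefficients 0,0,0,1,1,0,1,0,0,0,0,0,0 for degrees 0…12.
Multiplying by (1 + z + z²) gives running coefficients 0,0,0,1,2,2,2,1,1,0,0,0,0 for degrees 0…12.
Finally multiplying by (z + z² + z³ + z⁴), the product of all factors after the first has coefficients 0,0,0,0,1,3,5,7,7,6,4,2,1 for degrees 0…12.
[z¹²] = 1·2 + 1·4 + 1·6 + 1·7 = 19.

19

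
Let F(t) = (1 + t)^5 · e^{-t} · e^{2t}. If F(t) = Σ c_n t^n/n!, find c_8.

The EGF product rule gives c_8 = Σ_{k_1+k_2+k_3=8} C(8; k_1,k_2,k_3) · ∏ g_i(k_i), where (1+t)^5 gives the falling factorial (5)_k; e^{-t} gives (-1)^k; e^{2t} gives (2)^k.
g_1(k) for k = 0…8: 1, 5, 20, 60, 120, 120, 0, 0, 0.
g_2(k) for k = 0…8: 1, -1, 1, -1, 1, -1, 1, -1, 1.
g_3(k) for k = 0…8: 1, 2, 4, 8, 16, 32, 64, 128, 256.
First combine the last two factors: h(k) = Σ_j C(k,j)·g_2(j)·g_3(k−j) for k = 0…8: 1, 1, 1, 1, 1, 1, 1, 1, 1.
c_8 = Σ_k C(8,k)·g_1(k)·h(8−k) = 1·1·1 + 8·5·1 + 28·20·1 + 56·60·1 + 70·120·1 + 56·120·1 = 1 + 40 + 560 + 3360 + 8400 + 6720 = 19081.

19081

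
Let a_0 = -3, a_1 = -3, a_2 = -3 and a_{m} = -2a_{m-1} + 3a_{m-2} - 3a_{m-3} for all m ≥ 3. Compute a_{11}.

The ordinary generating function has denominator 1 + 2y - 3y^2 + 3y^3.
Iterating the recurrence: a_0,…,a_{11} = -3, -3, -3, 6, -12, 51, -156, 501, -1623, 5217, -16806, 54132.

54132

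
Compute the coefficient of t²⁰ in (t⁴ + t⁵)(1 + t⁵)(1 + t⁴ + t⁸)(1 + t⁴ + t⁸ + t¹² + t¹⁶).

(t⁴ + t⁵) has coefficients 0,0,0,0,1,1 for degrees 0…5.
(1 + t⁵) has coefficients 1,0,0,0,0,1,0,0,0,0,0,0,0,0,0,0,0,0,0,0,0 for degrees 0…20.
Multiplying by (1 + t⁴ + t⁸) gives running coefficients 1,0,0,0,1,1,0,0,1,1,0,0,0,1,0,0,0,0,0,0,0 for degrees 0…20.
Finally multiplying by (1 + t⁴ + t⁸ + t¹² + t¹⁶), the product of all factors after the first has coefficients 1,0,0,0,2,1,0,0,3,2,0,0,3,3,0,0,3,3,0,0,2 for degrees 0…20.
[t²⁰] = 1·3 + 1·0 = 3.

3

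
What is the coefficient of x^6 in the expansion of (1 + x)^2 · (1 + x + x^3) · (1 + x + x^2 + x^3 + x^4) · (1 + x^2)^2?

(1 + x)^2 has coefficients 1,2,1 for degrees 0…2.
(1 + x + x^3) has coefficients 1,1,0,1,0,0,0 for degrees 0…6.
Multiplying by (1 + x + x^2 + x^3 + x^4) gives running coefficients 1,2,2,3,3,2,1 for degrees 0…6.
Finally multiplying by (1 + x^2)^2, the product of all factors after the first has coefficients 1,2,4,7,8,10,9 for degrees 0…6.
[x^6] = 1·9 + 2·10 + 1·8 = 37.

37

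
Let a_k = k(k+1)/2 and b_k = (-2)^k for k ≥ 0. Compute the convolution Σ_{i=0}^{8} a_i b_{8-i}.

-24

Write out a_i and b_{8-i} for i = 0,…,8 and sum the products.
Σ = 0·256 + 1·(-128) + 3·64 + 6·(-32) + 10·16 + 15·(-8) + 21·4 + 28·(-2) + 36·1 = -24.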